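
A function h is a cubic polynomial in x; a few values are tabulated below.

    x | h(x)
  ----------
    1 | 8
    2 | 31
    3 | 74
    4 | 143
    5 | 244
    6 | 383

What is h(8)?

799

First differences: 23, 43, 69, 101, 139. Second differences: 20, 26, 32, 38. Third differences: 6, 6, 6.
Level-3 differences are constant, so h has degree 3.
Fitting a degree-3 polynomial gives h(x) = x³ + 4x² + 4x - 1.
Then h(8) = 799.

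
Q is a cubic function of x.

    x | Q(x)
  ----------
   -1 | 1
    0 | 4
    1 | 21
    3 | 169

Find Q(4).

Write Q(x) = ax³ + bx² + cx + d; the 4 given values yield a linear system in the 4 coefficients.
Solving, Q(x) = 3x³ + 7x² + 7x + 4.
Then Q(4) = 336.

336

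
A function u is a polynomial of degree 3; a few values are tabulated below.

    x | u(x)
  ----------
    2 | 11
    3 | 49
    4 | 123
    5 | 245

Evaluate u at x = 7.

681

Write u(x) = ax³ + bx² + cx + d; the 4 given values yield a linear system in the 4 coefficients.
Solving, u(x) = 2x³ - 5.
Then u(7) = 681.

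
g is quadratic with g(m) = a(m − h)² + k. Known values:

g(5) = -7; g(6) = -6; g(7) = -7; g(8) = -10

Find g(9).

-15

First differences 1, -1, -3; second difference -2 = 2a, so a = -1.
Expanding, the m-coefficient is −2ah = 2h; matching it to the data gives h = 6, and then k = -6.
So g(m) = -1(m − 6)² − 6.
g(9) = -1·3² − 6 = -15.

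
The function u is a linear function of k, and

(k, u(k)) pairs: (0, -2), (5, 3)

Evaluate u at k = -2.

Write u(k) = ak + b; the 2 given values yield a linear system in the 2 coefficients.
Solving, u(k) = k - 2.
Then u(-2) = -4.

-4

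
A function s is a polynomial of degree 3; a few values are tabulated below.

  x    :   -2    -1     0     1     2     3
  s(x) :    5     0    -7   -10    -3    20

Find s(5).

138

First differences: -5, -7, -3, 7, 23. Second differences: -2, 4, 10, 16. Third differences: 6, 6, 6.
Level-3 differences are constant, so s has degree 3.
Fitting a degree-3 polynomial gives s(x) = x³ + 2x² - 6x - 7.
Then s(5) = 138.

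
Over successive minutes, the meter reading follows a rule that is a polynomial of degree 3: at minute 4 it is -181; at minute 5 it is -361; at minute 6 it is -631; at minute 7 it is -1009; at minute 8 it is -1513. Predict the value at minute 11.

-3961

Write the value at m as T(m).
First differences: -180, -270, -378, -504. Second differences: -90, -108, -126. Third differences: -18, -18.
Level-3 differences are constant, so T has degree 3.
Fitting a degree-3 polynomial gives T(m) = -3m³ + 3m - 1.
Then T(11) = -3961.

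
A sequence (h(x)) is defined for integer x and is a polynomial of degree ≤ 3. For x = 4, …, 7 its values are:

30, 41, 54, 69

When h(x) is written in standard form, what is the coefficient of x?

First differences: 11, 13, 15. Second differences: 2, 2.
Level-2 differences are constant, so h has degree 2.
Fitting a degree-2 polynomial gives h(x) = x² + 2x + 6.
The coefficient of x is 2.

2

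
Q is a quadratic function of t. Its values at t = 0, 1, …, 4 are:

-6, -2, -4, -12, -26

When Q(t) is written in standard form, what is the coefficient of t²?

-3

First differences: 4, -2, -8, -14. Second differences: -6, -6, -6.
Level-2 differences are constant, so Q has degree 2.
Fitting a degree-2 polynomial gives Q(t) = -3t² + 7t - 6.
The coefficient of t² is -3.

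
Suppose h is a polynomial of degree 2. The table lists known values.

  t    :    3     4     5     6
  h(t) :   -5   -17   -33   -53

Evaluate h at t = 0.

7

First differences: -12, -16, -20. Second differences: -4, -4.
Level-2 differences are constant, so h has degree 2.
Fitting a degree-2 polynomial gives h(t) = -2t² + 2t + 7.
Then h(0) = 7.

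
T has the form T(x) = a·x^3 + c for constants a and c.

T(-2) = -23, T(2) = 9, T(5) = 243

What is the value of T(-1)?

From T(-2) = -23 and T(2) = 9: -8a + c = -23 and 8a + c = 9.
Subtracting: 16a = 32, so a = 2; then c = -23 − 2·(-8) = -7.
So T(x) = 2x³ − 7, and T(-1) = -9.

-9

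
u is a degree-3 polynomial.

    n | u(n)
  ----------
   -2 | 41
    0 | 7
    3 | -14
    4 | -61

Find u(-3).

Write u(n) = an³ + bn² + cn + d; the 4 given values yield a linear system in the 4 coefficients.
Solving, u(n) = -2n³ + 4n² - n + 7.
Then u(-3) = 100.

100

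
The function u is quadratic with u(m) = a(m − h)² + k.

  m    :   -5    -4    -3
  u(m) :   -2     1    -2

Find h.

First differences 3, -3; second difference -6 = 2a, so a = -3.
Expanding, the m-coefficient is −2ah = 6h; matching it to the data gives h = -4, and then k = 1.
So u(m) = -3(m + 4)² + 1.
Hence h = -4.

-4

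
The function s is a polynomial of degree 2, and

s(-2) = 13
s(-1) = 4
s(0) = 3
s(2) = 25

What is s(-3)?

Write s(n) = an² + bn + c; the 4 given values yield a linear system in the 3 coefficients.
Solving, s(n) = 4n² + 3n + 3.
Then s(-3) = 30.

30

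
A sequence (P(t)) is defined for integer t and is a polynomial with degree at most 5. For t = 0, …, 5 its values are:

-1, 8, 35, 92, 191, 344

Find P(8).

1247

First differences: 9, 27, 57, 99, 153. Second differences: 18, 30, 42, 54. Third differences: 12, 12, 12.
Level-3 differences are constant, so P has degree 3.
Fitting a degree-3 polynomial gives P(t) = 2t³ + 3t² + 4t - 1.
Then P(8) = 1247.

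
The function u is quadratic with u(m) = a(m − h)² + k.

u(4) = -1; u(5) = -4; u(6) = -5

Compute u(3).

First differences -3, -1; second difference 2 = 2a, so a = 1.
Expanding, the m-coefficient is −2ah = -2h; matching it to the data gives h = 6, and then k = -5.
So u(m) = 1(m − 6)² − 5.
u(3) = 1·(-3)² − 5 = 4.

4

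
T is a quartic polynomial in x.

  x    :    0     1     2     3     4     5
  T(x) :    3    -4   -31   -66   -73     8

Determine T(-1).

2

First differences: -7, -27, -35, -7, 81. Second differences: -20, -8, 28, 88. Third differences: 12, 36, 60. Fourth differences: 24, 24.
Level-4 differences are constant, so T has degree 4.
Fitting a degree-4 polynomial gives T(x) = x^4 - 4x³ - 5x² + x + 3.
Then T(-1) = 2.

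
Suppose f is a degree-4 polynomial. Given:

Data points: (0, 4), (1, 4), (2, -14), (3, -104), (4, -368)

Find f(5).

-956

Write f(m) = am^4 + bm³ + cm² + dm + e; the 5 given values yield a linear system in the 5 coefficients.
Solving, f(m) = -2m^4 + 3m³ - 4m² + 3m + 4.
Then f(5) = -956.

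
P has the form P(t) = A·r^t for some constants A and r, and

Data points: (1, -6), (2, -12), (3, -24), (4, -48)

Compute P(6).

Consecutive ratio: -12/(-6) = 2, and -24/(-12) = 2, so r = 2.
Then A·2^1 = -6 gives A = -3, and P(t) = -3·2^t.
P(6) = -3·2^6 = -192.

-192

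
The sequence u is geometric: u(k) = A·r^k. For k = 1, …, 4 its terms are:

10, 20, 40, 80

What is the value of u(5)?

160

Consecutive ratio: 20/10 = 2, and 40/20 = 2, so r = 2.
Then A·2^1 = 10 gives A = 5, and u(k) = 5·2^k.
u(5) = 5·2^5 = 160.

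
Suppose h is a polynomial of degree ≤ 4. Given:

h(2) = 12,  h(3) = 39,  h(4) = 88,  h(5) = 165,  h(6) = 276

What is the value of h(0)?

First differences: 27, 49, 77, 111. Second differences: 22, 28, 34. Third differences: 6, 6.
Level-3 differences are constant, so h has degree 3.
Fitting a degree-3 polynomial gives h(n) = n³ + 2n² - 2n.
Then h(0) = 0.

0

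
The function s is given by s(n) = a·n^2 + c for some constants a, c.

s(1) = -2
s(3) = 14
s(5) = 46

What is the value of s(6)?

68

From s(1) = -2 and s(3) = 14: 1a + c = -2 and 9a + c = 14.
Subtracting: 8a = 16, so a = 2; then c = -2 − 2·1 = -4.
So s(n) = 2n² − 4, and s(6) = 68.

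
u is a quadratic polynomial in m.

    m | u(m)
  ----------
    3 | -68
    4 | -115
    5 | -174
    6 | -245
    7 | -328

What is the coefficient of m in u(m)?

-5

First differences: -47, -59, -71, -83. Second differences: -12, -12, -12.
Level-2 differences are constant, so u has degree 2.
Fitting a degree-2 polynomial gives u(m) = -6m² - 5m + 1.
The coefficient of m is -5.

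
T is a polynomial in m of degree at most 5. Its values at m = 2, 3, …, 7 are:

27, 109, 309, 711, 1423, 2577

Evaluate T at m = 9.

First differences: 82, 200, 402, 712, 1154. Second differences: 118, 202, 310, 442. Third differences: 84, 108, 132. Fourth differences: 24, 24.
Level-4 differences are constant, so T has degree 4.
Fitting a degree-4 polynomial gives T(m) = m^4 + 4m² - 3m + 1.
Then T(9) = 6859.

6859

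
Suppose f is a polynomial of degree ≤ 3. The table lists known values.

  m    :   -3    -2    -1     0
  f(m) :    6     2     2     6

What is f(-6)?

42

Write f(m) = am³ + bm² + cm + d; the 4 given values yield a linear system in the 4 coefficients.
Solving, the leading coefficient vanishes, and f(m) = 2m² + 6m + 6.
Then f(-6) = 42.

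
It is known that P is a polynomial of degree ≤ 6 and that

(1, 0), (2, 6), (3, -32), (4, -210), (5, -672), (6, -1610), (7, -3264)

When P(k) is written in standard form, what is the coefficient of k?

-4

First differences: 6, -38, -178, -462, -938, -1654. Second differences: -44, -140, -284, -476, -716. Third differences: -96, -144, -192, -240. Fourth differences: -48, -48, -48.
Level-4 differences are constant, so P has degree 4.
Fitting a degree-4 polynomial gives P(k) = -2k^4 + 4k³ + 4k² - 4k - 2.
The coefficient of k is -4.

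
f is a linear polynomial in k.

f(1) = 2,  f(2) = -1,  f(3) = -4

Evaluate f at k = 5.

-10

Write f(k) = ak + b; the 3 given values yield a linear system in the 2 coefficients.
Solving, f(k) = -3k + 5.
Then f(5) = -10.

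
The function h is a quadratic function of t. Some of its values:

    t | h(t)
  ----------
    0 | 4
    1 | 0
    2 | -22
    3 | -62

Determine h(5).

-196

First differences: -4, -22, -40. Second differences: -18, -18.
Level-2 differences are constant, so h has degree 2.
Fitting a degree-2 polynomial gives h(t) = -9t² + 5t + 4.
Then h(5) = -196.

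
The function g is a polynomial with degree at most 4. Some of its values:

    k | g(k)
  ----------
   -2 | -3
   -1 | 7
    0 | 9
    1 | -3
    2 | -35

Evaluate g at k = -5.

Write g(k) = ak^4 + bk³ + ck² + dk + e; the 5 given values yield a linear system in the 5 coefficients.
Solving, the leading coefficient vanishes, and g(k) = -k³ - 7k² - 4k + 9.
Then g(-5) = -21.

-21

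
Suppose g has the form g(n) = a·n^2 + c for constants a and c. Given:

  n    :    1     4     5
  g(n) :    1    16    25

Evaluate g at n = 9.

81

From g(1) = 1 and g(4) = 16: 1a + c = 1 and 16a + c = 16.
Subtracting: 15a = 15, so a = 1; then c = 1 − 1·1 = 0.
So g(n) = 1n² + 0, and g(9) = 81.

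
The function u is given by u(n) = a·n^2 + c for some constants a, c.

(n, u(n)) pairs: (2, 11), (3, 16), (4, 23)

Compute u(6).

From u(2) = 11 and u(3) = 16: 4a + c = 11 and 9a + c = 16.
Subtracting: 5a = 5, so a = 1; then c = 11 − 1·4 = 7.
So u(n) = 1n² + 7, and u(6) = 43.

43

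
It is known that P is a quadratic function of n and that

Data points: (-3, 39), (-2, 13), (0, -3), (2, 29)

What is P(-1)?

-1

Write P(n) = an² + bn + c; the 4 given values yield a linear system in the 3 coefficients.
Solving, P(n) = 6n² + 4n - 3.
Then P(-1) = -1.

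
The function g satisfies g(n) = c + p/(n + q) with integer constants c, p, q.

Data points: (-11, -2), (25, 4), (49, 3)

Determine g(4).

(g(n) − c)(n + q) = p for each data point; the three points give a linear system in c and q, then p follows.
Solving: c = 2, q = -1, p = 48, so g(n) = 2 + 48/(n − 1).
Then g(4) = 2 + 48/3 = 18.

18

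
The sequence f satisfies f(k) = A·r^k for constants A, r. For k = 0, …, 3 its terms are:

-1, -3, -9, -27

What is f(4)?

-81

Consecutive ratio: -3/(-1) = 3, and -9/(-3) = 3, so r = 3.
Then A·3^0 = -1 gives A = -1, and f(k) = -1·3^k.
f(4) = -1·3^4 = -81.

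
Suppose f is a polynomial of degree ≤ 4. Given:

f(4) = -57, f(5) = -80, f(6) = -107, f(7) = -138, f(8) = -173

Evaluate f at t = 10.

First differences: -23, -27, -31, -35. Second differences: -4, -4, -4.
Level-2 differences are constant, so f has degree 2.
Fitting a degree-2 polynomial gives f(t) = -2t² - 5t - 5.
Then f(10) = -255.

-255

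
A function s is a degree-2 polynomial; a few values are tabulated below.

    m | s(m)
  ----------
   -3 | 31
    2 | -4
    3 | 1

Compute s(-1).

Write s(m) = am² + bm + c; the 3 given values yield a linear system in the 3 coefficients.
Solving, s(m) = 2m² - 5m - 2.
Then s(-1) = 5.

5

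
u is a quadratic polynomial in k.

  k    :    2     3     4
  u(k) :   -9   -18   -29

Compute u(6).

-57

Write u(k) = ak² + bk + c; the 3 given values yield a linear system in the 3 coefficients.
Solving, u(k) = -k² - 4k + 3.
Then u(6) = -57.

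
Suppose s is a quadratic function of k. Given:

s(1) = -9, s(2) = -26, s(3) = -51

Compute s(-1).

Write s(k) = ak² + bk + c; the 3 given values yield a linear system in the 3 coefficients.
Solving, s(k) = -4k² - 5k.
Then s(-1) = 1.

1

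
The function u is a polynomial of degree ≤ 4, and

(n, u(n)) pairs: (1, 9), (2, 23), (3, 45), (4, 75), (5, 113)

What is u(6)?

159

First differences: 14, 22, 30, 38. Second differences: 8, 8, 8.
Level-2 differences are constant, so u has degree 2.
Extending the table by one column gives the next first difference 46, so u(6) = 113 + 46 = 159.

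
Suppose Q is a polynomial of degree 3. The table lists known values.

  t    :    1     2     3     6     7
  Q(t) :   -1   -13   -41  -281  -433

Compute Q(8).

-631

Write Q(t) = at³ + bt² + ct + d; the 5 given values yield a linear system in the 4 coefficients.
Solving, Q(t) = -t³ - 2t² + t + 1.
Then Q(8) = -631.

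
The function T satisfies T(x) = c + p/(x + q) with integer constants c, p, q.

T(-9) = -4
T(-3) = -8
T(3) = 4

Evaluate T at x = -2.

(T(x) − c)(x + q) = p for each data point; the three points give a linear system in c and q, then p follows.
Solving: c = -2, q = 0, p = 18, so T(x) = -2 + 18/(x + 0).
Then T(-2) = -2 + 18/(-2) = -11.

-11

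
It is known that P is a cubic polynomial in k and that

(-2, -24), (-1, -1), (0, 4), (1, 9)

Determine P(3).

Write P(k) = ak³ + bk² + ck + d; the 4 given values yield a linear system in the 4 coefficients.
Solving, P(k) = 3k³ + 2k + 4.
Then P(3) = 91.

91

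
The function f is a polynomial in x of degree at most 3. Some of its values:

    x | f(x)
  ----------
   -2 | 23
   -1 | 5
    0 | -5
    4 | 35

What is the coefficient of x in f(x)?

-6

Write f(x) = ax³ + bx² + cx + d; the 4 given values yield a linear system in the 4 coefficients.
Solving, the leading coefficient vanishes, and f(x) = 4x² - 6x - 5.
The coefficient of x is -6.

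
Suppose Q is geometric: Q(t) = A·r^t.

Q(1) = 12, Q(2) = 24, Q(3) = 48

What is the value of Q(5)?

Consecutive ratio: 24/12 = 2, and 48/24 = 2, so r = 2.
Then A·2^1 = 12 gives A = 6, and Q(t) = 6·2^t.
Q(5) = 6·2^5 = 192.

192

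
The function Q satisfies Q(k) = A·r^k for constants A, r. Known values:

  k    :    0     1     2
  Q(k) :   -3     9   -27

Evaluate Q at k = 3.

Consecutive ratio: 9/(-3) = -3, and -27/9 = -3, so r = -3.
Then A·(-3)^0 = -3 gives A = -3, and Q(k) = -3·(-3)^k.
Q(3) = -3·(-3)^3 = 81.

81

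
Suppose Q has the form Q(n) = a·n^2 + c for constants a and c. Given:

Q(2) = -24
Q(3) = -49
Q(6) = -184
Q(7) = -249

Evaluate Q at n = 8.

From Q(2) = -24 and Q(3) = -49: 4a + c = -24 and 9a + c = -49.
Subtracting: 5a = -25, so a = -5; then c = -24 − (-5)·4 = -4.
So Q(n) = -5n² − 4, and Q(8) = -324.

-324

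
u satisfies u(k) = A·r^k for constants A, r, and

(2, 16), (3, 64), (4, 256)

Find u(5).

Consecutive ratio: 64/16 = 4, and 256/64 = 4, so r = 4.
Then A·4^2 = 16 gives A = 1, and u(k) = 1·4^k.
u(5) = 1·4^5 = 1024.

1024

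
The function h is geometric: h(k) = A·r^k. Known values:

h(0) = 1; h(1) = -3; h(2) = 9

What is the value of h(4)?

Consecutive ratio: -3/1 = -3, and 9/(-3) = -3, so r = -3.
Then A·(-3)^0 = 1 gives A = 1, and h(k) = 1·(-3)^k.
h(4) = 1·(-3)^4 = 81.

81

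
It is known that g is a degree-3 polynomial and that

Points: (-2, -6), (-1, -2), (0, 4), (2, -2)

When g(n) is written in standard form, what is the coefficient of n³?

-1

Write g(n) = an³ + bn² + cn + d; the 4 given values yield a linear system in the 4 coefficients.
Solving, g(n) = -n³ - 2n² + 5n + 4.
The coefficient of n³ is -1.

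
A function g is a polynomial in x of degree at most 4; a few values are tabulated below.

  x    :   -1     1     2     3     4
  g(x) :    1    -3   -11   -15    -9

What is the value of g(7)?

Write g(x) = ax^4 + bx³ + cx² + dx + e; the 5 given values yield a linear system in the 5 coefficients.
Solving, the leading coefficient vanishes, and g(x) = x³ - 4x² - 3x + 3.
Then g(7) = 129.

129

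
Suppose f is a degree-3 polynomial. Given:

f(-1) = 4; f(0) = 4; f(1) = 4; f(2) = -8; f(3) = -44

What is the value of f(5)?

Write f(t) = at³ + bt² + ct + d; the 5 given values yield a linear system in the 4 coefficients.
Solving, f(t) = -2t³ + 2t + 4.
Then f(5) = -236.

-236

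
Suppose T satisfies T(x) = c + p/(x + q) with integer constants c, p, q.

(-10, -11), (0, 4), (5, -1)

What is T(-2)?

(T(x) − c)(x + q) = p for each data point; the three points give a linear system in c and q, then p follows.
Solving: c = -5, q = 4, p = 36, so T(x) = -5 + 36/(x + 4).
Then T(-2) = -5 + 36/2 = 13.

13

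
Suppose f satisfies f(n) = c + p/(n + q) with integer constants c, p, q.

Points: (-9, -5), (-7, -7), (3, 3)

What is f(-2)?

23

(f(n) − c)(n + q) = p for each data point; the three points give a linear system in c and q, then p follows.
Solving: c = -1, q = 3, p = 24, so f(n) = -1 + 24/(n + 3).
Then f(-2) = -1 + 24/1 = 23.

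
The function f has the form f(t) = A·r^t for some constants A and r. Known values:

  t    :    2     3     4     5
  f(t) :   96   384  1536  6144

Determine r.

4

Consecutive ratio: 384/96 = 4, and 1536/384 = 4, so r = 4.
Then A·4^2 = 96 gives A = 6, and f(t) = 6·4^t.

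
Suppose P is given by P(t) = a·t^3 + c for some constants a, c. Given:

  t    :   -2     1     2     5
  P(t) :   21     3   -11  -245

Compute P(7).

From P(-2) = 21 and P(1) = 3: -8a + c = 21 and 1a + c = 3.
Subtracting: 9a = -18, so a = -2; then c = 21 − (-2)·(-8) = 5.
So P(t) = -2t³ + 5, and P(7) = -681.

-681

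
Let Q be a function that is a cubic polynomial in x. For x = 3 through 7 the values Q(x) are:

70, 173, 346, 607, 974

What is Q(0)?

First differences: 103, 173, 261, 367. Second differences: 70, 88, 106. Third differences: 18, 18.
Level-3 differences are constant, so Q has degree 3.
Fitting a degree-3 polynomial gives Q(x) = 3x³ - x² - x + 1.
Then Q(0) = 1.

1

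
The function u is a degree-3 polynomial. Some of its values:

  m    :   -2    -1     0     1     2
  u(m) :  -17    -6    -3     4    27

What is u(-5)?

-218

First differences: 11, 3, 7, 23. Second differences: -8, 4, 16. Third differences: 12, 12.
Level-3 differences are constant, so u has degree 3.
Fitting a degree-3 polynomial gives u(m) = 2m³ + 2m² + 3m - 3.
Then u(-5) = -218.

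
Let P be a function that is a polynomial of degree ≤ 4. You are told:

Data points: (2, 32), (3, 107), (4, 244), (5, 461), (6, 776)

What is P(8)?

1772

First differences: 75, 137, 217, 315. Second differences: 62, 80, 98. Third differences: 18, 18.
Level-3 differences are constant, so P has degree 3.
Fitting a degree-3 polynomial gives P(t) = 3t³ + 4t² - 2t - 4.
Then P(8) = 1772.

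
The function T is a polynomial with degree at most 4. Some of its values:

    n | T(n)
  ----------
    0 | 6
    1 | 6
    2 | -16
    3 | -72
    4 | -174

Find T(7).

First differences: 0, -22, -56, -102. Second differences: -22, -34, -46. Third differences: -12, -12.
Level-3 differences are constant, so T has degree 3.
Fitting a degree-3 polynomial gives T(n) = -2n³ - 5n² + 7n + 6.
Then T(7) = -876.

-876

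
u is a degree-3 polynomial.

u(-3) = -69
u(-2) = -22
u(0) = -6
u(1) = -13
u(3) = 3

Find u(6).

282

Write u(n) = an³ + bn² + cn + d; the 5 given values yield a linear system in the 4 coefficients.
Solving, u(n) = 2n³ - 3n² - 6n - 6.
Then u(6) = 282.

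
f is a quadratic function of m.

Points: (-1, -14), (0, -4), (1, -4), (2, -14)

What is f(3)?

-34

First differences: 10, 0, -10. Second differences: -10, -10.
Level-2 differences are constant, so f has degree 2.
Fitting a degree-2 polynomial gives f(m) = -5m² + 5m - 4.
Then f(3) = -34.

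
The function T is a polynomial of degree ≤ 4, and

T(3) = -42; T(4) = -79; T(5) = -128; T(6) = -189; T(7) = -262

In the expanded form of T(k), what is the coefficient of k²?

First differences: -37, -49, -61, -73. Second differences: -12, -12, -12.
Level-2 differences are constant, so T has degree 2.
Fitting a degree-2 polynomial gives T(k) = -6k² + 5k - 3.
The coefficient of k² is -6.

-6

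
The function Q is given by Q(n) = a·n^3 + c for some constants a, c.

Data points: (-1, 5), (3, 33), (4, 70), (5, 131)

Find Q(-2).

-2

From Q(-1) = 5 and Q(3) = 33: -1a + c = 5 and 27a + c = 33.
Subtracting: 28a = 28, so a = 1; then c = 5 − 1·(-1) = 6.
So Q(n) = 1n³ + 6, and Q(-2) = -2.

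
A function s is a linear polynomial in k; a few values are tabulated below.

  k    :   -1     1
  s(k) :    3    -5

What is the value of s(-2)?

7

Write s(k) = ak + b; the 2 given values yield a linear system in the 2 coefficients.
Solving, s(k) = -4k - 1.
Then s(-2) = 7.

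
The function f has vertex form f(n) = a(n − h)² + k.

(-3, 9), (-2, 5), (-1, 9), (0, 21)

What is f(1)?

41

First differences -4, 4, 12; second difference 8 = 2a, so a = 4.
Expanding, the n-coefficient is −2ah = -8h; matching it to the data gives h = -2, and then k = 5.
So f(n) = 4(n + 2)² + 5.
f(1) = 4·3² + 5 = 41.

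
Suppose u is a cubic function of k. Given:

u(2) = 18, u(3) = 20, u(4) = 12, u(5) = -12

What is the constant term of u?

8

Write u(k) = ak³ + bk² + ck + d; the 4 given values yield a linear system in the 4 coefficients.
Solving, u(k) = -k³ + 4k² + k + 8.
The constant term is u(0) = 8.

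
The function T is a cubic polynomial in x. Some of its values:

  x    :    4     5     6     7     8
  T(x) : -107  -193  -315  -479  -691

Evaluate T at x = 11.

-1675

First differences: -86, -122, -164, -212. Second differences: -36, -42, -48. Third differences: -6, -6.
Level-3 differences are constant, so T has degree 3.
Fitting a degree-3 polynomial gives T(x) = -x³ - 3x² + 2x - 3.
Then T(11) = -1675.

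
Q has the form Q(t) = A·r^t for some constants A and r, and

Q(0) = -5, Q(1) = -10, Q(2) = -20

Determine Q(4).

Consecutive ratio: -10/(-5) = 2, and -20/(-10) = 2, so r = 2.
Then A·2^0 = -5 gives A = -5, and Q(t) = -5·2^t.
Q(4) = -5·2^4 = -80.

-80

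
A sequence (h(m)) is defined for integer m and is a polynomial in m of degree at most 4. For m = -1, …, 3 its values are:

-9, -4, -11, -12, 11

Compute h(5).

201

First differences: 5, -7, -1, 23. Second differences: -12, 6, 24. Third differences: 18, 18.
Level-3 differences are constant, so h has degree 3.
Fitting a degree-3 polynomial gives h(m) = 3m³ - 6m² - 4m - 4.
Then h(5) = 201.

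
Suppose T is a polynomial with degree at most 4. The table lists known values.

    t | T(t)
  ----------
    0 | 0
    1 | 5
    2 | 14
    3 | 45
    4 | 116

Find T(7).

749

First differences: 5, 9, 31, 71. Second differences: 4, 22, 40. Third differences: 18, 18.
Level-3 differences are constant, so T has degree 3.
Fitting a degree-3 polynomial gives T(t) = 3t³ - 7t² + 9t.
Then T(7) = 749.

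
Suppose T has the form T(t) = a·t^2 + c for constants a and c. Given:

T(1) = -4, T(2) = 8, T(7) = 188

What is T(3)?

28

From T(1) = -4 and T(2) = 8: 1a + c = -4 and 4a + c = 8.
Subtracting: 3a = 12, so a = 4; then c = -4 − 4·1 = -8.
So T(t) = 4t² − 8, and T(3) = 28.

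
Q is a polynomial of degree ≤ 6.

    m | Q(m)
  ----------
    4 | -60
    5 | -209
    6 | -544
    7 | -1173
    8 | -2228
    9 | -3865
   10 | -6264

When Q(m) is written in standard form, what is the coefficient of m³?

4

First differences: -149, -335, -629, -1055, -1637, -2399. Second differences: -186, -294, -426, -582, -762. Third differences: -108, -132, -156, -180. Fourth differences: -24, -24, -24.
Level-4 differences are constant, so Q has degree 4.
Fitting a degree-4 polynomial gives Q(m) = -m^4 + 4m³ - 2m² - 6m - 4.
The coefficient of m³ is 4.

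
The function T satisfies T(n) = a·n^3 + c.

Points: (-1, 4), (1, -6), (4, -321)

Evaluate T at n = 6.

-1081

From T(-1) = 4 and T(1) = -6: -1a + c = 4 and 1a + c = -6.
Subtracting: 2a = -10, so a = -5; then c = 4 − (-5)·(-1) = -1.
So T(n) = -5n³ − 1, and T(6) = -1081.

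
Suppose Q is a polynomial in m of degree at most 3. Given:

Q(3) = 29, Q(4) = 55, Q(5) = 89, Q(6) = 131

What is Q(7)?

First differences: 26, 34, 42. Second differences: 8, 8.
Level-2 differences are constant, so Q has degree 2.
Fitting a degree-2 polynomial gives Q(m) = 4m² - 2m - 1.
Then Q(7) = 181.

181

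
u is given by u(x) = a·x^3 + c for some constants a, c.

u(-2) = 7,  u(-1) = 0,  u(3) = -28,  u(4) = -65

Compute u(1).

-2

From u(-2) = 7 and u(-1) = 0: -8a + c = 7 and -1a + c = 0.
Subtracting: 7a = -7, so a = -1; then c = 7 − (-1)·(-8) = -1.
So u(x) = -1x³ − 1, and u(1) = -2.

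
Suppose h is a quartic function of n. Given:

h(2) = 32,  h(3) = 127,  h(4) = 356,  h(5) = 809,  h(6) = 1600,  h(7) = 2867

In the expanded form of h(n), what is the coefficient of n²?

3

Write h(n) = an^4 + bn³ + cn² + dn + e; the 6 given values yield a linear system in the 5 coefficients.
Solving, h(n) = n^4 + n³ + 3n² - 4n + 4.
The coefficient of n² is 3.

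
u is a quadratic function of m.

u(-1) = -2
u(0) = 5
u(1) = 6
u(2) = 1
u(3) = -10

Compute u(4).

-27

First differences: 7, 1, -5, -11. Second differences: -6, -6, -6.
Level-2 differences are constant, so u has degree 2.
Fitting a degree-2 polynomial gives u(m) = -3m² + 4m + 5.
Then u(4) = -27.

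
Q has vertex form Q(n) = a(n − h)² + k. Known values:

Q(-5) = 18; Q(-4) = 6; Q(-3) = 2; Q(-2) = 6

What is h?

First differences -12, -4, 4; second difference 8 = 2a, so a = 4.
Expanding, the n-coefficient is −2ah = -8h; matching it to the data gives h = -3, and then k = 2.
So Q(n) = 4(n + 3)² + 2.
Hence h = -3.

-3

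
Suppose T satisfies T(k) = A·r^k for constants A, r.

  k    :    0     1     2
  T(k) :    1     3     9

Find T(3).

Consecutive ratio: 3/1 = 3, and 9/3 = 3, so r = 3.
Then A·3^0 = 1 gives A = 1, and T(k) = 1·3^k.
T(3) = 1·3^3 = 27.

27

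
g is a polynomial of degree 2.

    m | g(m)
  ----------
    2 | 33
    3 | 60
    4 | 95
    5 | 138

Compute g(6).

189

First differences: 27, 35, 43. Second differences: 8, 8.
Level-2 differences are constant, so g has degree 2.
Extending the table by one column gives the next first difference 51, so g(6) = 138 + 51 = 189.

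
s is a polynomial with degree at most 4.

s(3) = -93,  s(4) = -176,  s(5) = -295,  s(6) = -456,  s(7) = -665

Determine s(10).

First differences: -83, -119, -161, -209. Second differences: -36, -42, -48. Third differences: -6, -6.
Level-3 differences are constant, so s has degree 3.
Fitting a degree-3 polynomial gives s(n) = -n³ - 6n² - 4n.
Then s(10) = -1640.

-1640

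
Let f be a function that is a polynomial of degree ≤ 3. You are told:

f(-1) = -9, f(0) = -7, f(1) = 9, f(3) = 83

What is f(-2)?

3

Write f(t) = at³ + bt² + ct + d; the 4 given values yield a linear system in the 4 coefficients.
Solving, the leading coefficient vanishes, and f(t) = 7t² + 9t - 7.
Then f(-2) = 3.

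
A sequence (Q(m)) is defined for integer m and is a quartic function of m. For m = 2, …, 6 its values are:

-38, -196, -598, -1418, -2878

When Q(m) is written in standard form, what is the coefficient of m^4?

-2

Write Q(m) = am^4 + bm³ + cm² + dm + e; the 5 given values yield a linear system in the 5 coefficients.
Solving, Q(m) = -2m^4 - m³ - 3m² + 6m + 2.
The coefficient of m^4 is -2.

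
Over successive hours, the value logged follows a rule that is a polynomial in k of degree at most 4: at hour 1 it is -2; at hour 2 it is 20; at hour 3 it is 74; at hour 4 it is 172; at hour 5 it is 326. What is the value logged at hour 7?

850

Write the value at k as Q(k).
Write Q(k) = ak^4 + bk³ + ck² + dk + e; the 5 given values yield a linear system in the 5 coefficients.
Solving, the leading coefficient vanishes, and Q(k) = 2k³ + 4k² - 4k - 4.
Then Q(7) = 850.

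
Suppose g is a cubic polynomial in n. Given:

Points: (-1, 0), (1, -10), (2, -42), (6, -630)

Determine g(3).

-108

Write g(n) = an³ + bn² + cn + d; the 4 given values yield a linear system in the 4 coefficients.
Solving, g(n) = -2n³ - 5n² - 3n.
Then g(3) = -108.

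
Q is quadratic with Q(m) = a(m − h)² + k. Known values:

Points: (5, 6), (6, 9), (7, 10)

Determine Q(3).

First differences 3, 1; second difference -2 = 2a, so a = -1.
Expanding, the m-coefficient is −2ah = 2h; matching it to the data gives h = 7, and then k = 10.
So Q(m) = -1(m − 7)² + 10.
Q(3) = -1·(-4)² + 10 = -6.

-6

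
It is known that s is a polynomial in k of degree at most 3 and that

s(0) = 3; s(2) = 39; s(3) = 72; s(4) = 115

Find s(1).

16

Write s(k) = ak³ + bk² + ck + d; the 4 given values yield a linear system in the 4 coefficients.
Solving, the leading coefficient vanishes, and s(k) = 5k² + 8k + 3.
Then s(1) = 16.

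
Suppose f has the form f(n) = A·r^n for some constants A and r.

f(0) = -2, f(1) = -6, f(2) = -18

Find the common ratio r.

3

Consecutive ratio: -6/(-2) = 3, and -18/(-6) = 3, so r = 3.
Then A·3^0 = -2 gives A = -2, and f(n) = -2·3^n.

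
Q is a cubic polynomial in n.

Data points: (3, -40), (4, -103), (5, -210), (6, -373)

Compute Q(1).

2

Write Q(n) = an³ + bn² + cn + d; the 4 given values yield a linear system in the 4 coefficients.
Solving, Q(n) = -2n³ + 2n² - 3n + 5.
Then Q(1) = 2.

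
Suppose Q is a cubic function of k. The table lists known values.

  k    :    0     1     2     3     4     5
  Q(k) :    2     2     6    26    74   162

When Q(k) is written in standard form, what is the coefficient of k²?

-4

First differences: 0, 4, 20, 48, 88. Second differences: 4, 16, 28, 40. Third differences: 12, 12, 12.
Level-3 differences are constant, so Q has degree 3.
Fitting a degree-3 polynomial gives Q(k) = 2k³ - 4k² + 2k + 2.
The coefficient of k² is -4.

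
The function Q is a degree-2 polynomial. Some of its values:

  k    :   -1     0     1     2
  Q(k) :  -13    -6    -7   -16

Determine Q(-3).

First differences: 7, -1, -9. Second differences: -8, -8.
Level-2 differences are constant, so Q has degree 2.
Fitting a degree-2 polynomial gives Q(k) = -4k² + 3k - 6.
Then Q(-3) = -51.

-51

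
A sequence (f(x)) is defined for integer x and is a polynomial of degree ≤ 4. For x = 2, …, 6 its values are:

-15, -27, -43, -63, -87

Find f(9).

-183

Write f(x) = ax^4 + bx³ + cx² + dx + e; the 5 given values yield a linear system in the 5 coefficients.
Solving, the top 2 coefficients vanish, and f(x) = -2x² - 2x - 3.
Then f(9) = -183.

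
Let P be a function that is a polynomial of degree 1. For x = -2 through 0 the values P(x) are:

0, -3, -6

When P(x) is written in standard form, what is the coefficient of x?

-3

Write P(x) = ax + b; the 3 given values yield a linear system in the 2 coefficients.
Solving, P(x) = -3x - 6.
The coefficient of x is -3.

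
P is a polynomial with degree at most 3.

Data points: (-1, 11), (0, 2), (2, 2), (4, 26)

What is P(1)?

-1

Write P(m) = am³ + bm² + cm + d; the 4 given values yield a linear system in the 4 coefficients.
Solving, the leading coefficient vanishes, and P(m) = 3m² - 6m + 2.
Then P(1) = -1.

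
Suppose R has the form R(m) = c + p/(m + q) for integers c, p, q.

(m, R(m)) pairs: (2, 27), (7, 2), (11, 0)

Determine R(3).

(R(m) − c)(m + q) = p for each data point; the three points give a linear system in c and q, then p follows.
Solving: c = -3, q = -1, p = 30, so R(m) = -3 + 30/(m − 1).
Then R(3) = -3 + 30/2 = 12.

12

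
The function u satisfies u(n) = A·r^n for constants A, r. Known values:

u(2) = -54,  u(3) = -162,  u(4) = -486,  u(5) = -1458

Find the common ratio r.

Consecutive ratio: -162/(-54) = 3, and -486/(-162) = 3, so r = 3.
Then A·3^2 = -54 gives A = -6, and u(n) = -6·3^n.

3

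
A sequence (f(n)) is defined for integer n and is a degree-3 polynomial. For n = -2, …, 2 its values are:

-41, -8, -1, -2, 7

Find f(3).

44

First differences: 33, 7, -1, 9. Second differences: -26, -8, 10. Third differences: 18, 18.
Level-3 differences are constant, so f has degree 3.
Extending the table by one column gives the next first difference 37, so f(3) = 7 + 37 = 44.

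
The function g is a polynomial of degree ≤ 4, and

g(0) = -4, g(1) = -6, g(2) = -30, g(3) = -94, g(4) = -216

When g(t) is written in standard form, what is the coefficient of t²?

-2

First differences: -2, -24, -64, -122. Second differences: -22, -40, -58. Third differences: -18, -18.
Level-3 differences are constant, so g has degree 3.
Fitting a degree-3 polynomial gives g(t) = -3t³ - 2t² + 3t - 4.
The coefficient of t² is -2.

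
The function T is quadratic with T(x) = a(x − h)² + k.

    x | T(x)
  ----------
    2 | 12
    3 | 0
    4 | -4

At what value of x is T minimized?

First differences -12, -4; second difference 8 = 2a, so a = 4.
Expanding, the x-coefficient is −2ah = -8h; matching it to the data gives h = 4, and then k = -4.
So T(x) = 4(x − 4)² − 4.
Hence h = 4.

4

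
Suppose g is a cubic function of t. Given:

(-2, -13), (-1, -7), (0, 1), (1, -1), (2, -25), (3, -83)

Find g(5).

Write g(t) = at³ + bt² + ct + d; the 6 given values yield a linear system in the 4 coefficients.
Solving, g(t) = -2t³ - 5t² + 5t + 1.
Then g(5) = -349.

-349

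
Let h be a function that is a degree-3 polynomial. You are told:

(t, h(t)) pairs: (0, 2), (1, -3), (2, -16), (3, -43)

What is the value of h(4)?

-90

Write h(t) = at³ + bt² + ct + d; the 4 given values yield a linear system in the 4 coefficients.
Solving, h(t) = -t³ - t² - 3t + 2.
Then h(4) = -90.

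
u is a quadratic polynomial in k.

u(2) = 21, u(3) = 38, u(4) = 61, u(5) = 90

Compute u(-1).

First differences: 17, 23, 29. Second differences: 6, 6.
Level-2 differences are constant, so u has degree 2.
Fitting a degree-2 polynomial gives u(k) = 3k² + 2k + 5.
Then u(-1) = 6.

6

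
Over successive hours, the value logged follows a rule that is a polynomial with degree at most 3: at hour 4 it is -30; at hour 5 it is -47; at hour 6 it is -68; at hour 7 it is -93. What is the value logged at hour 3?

-17

Write the value at t as f(t).
Write f(t) = at³ + bt² + ct + d; the 4 given values yield a linear system in the 4 coefficients.
Solving, the leading coefficient vanishes, and f(t) = -2t² + t - 2.
Then f(3) = -17.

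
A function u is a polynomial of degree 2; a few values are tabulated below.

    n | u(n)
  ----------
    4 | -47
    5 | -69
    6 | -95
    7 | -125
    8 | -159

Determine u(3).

First differences: -22, -26, -30, -34. Second differences: -4, -4, -4.
Level-2 differences are constant, so u has degree 2.
Fitting a degree-2 polynomial gives u(n) = -2n² - 4n + 1.
Then u(3) = -29.

-29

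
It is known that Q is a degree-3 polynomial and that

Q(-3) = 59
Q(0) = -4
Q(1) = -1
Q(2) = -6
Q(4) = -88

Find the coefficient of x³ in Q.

-2

Write Q(x) = ax³ + bx² + cx + d; the 5 given values yield a linear system in the 4 coefficients.
Solving, Q(x) = -2x³ + 2x² + 3x - 4.
The coefficient of x³ is -2.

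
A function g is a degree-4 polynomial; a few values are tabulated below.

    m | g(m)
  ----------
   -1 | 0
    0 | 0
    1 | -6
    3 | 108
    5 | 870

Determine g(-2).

Write g(m) = am^4 + bm³ + cm² + dm + e; the 5 given values yield a linear system in the 5 coefficients.
Solving, g(m) = m^4 + 3m³ - 4m² - 6m.
Then g(-2) = -12.

-12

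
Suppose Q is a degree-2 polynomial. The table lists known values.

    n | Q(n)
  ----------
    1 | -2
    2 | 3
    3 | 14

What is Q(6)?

Write Q(n) = an² + bn + c; the 3 given values yield a linear system in the 3 coefficients.
Solving, Q(n) = 3n² - 4n - 1.
Then Q(6) = 83.

83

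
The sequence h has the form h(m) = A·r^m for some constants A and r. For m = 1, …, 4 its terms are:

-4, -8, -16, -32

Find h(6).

Consecutive ratio: -8/(-4) = 2, and -16/(-8) = 2, so r = 2.
Then A·2^1 = -4 gives A = -2, and h(m) = -2·2^m.
h(6) = -2·2^6 = -128.

-128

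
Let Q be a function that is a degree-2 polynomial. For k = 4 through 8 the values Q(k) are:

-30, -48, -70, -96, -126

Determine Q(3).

Write Q(k) = ak² + bk + c; the 5 given values yield a linear system in the 3 coefficients.
Solving, Q(k) = -2k² + 2.
Then Q(3) = -16.

-16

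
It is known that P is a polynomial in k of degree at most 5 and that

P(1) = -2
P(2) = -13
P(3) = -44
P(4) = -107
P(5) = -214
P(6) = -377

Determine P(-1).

8

Write P(k) = ak^5 + bk^4 + ck³ + dk² + ek + p; the 6 given values yield a linear system in the 6 coefficients.
Solving, the top 2 coefficients vanish, and P(k) = -2k³ + 2k² - 3k + 1.
Then P(-1) = 8.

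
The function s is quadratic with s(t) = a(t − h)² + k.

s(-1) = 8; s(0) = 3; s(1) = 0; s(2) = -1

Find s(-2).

15

First differences -5, -3, -1; second difference 2 = 2a, so a = 1.
Expanding, the t-coefficient is −2ah = -2h; matching it to the data gives h = 2, and then k = -1.
So s(t) = 1(t − 2)² − 1.
s(-2) = 1·(-4)² − 1 = 15.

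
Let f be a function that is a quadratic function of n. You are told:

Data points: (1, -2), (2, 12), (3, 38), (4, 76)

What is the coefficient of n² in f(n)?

First differences: 14, 26, 38. Second differences: 12, 12.
Level-2 differences are constant, so f has degree 2.
Fitting a degree-2 polynomial gives f(n) = 6n² - 4n - 4.
The coefficient of n² is 6.

6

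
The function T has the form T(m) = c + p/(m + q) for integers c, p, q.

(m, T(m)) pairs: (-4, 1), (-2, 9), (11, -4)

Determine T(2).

(T(m) − c)(m + q) = p for each data point; the three points give a linear system in c and q, then p follows.
Solving: c = -3, q = 1, p = -12, so T(m) = -3 − 12/(m + 1).
Then T(2) = -3 − 12/3 = -7.

-7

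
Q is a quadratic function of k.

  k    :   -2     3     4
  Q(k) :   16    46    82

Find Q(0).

-2

Write Q(k) = ak² + bk + c; the 3 given values yield a linear system in the 3 coefficients.
Solving, Q(k) = 5k² + k - 2.
Then Q(0) = -2.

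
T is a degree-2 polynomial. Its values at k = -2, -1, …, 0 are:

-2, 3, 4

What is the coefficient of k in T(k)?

Write T(k) = ak² + bk + c; the 3 given values yield a linear system in the 3 coefficients.
Solving, T(k) = -2k² - k + 4.
The coefficient of k is -1.

-1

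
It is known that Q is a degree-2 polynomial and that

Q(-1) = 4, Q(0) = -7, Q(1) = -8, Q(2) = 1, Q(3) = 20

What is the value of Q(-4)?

97

First differences: -11, -1, 9, 19. Second differences: 10, 10, 10.
Level-2 differences are constant, so Q has degree 2.
Fitting a degree-2 polynomial gives Q(n) = 5n² - 6n - 7.
Then Q(-4) = 97.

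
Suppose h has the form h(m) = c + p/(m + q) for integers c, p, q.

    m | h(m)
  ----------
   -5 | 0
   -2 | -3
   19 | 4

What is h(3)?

(h(m) − c)(m + q) = p for each data point; the three points give a linear system in c and q, then p follows.
Solving: c = 3, q = -1, p = 18, so h(m) = 3 + 18/(m − 1).
Then h(3) = 3 + 18/2 = 12.

12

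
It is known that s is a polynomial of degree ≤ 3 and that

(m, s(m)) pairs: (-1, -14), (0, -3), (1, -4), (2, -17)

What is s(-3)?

-72

First differences: 11, -1, -13. Second differences: -12, -12.
Level-2 differences are constant, so s has degree 2.
Fitting a degree-2 polynomial gives s(m) = -6m² + 5m - 3.
Then s(-3) = -72.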